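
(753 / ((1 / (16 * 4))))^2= 2322468864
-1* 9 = -9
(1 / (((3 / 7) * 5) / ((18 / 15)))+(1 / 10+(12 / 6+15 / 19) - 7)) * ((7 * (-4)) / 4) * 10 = 23611 / 95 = 248.54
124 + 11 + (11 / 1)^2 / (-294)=39569 / 294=134.59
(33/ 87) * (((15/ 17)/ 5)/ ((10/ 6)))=99/ 2465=0.04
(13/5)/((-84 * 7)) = -13/2940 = -0.00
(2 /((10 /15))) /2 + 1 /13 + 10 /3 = 383 /78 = 4.91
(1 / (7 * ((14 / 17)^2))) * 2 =289 / 686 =0.42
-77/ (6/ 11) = -847/ 6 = -141.17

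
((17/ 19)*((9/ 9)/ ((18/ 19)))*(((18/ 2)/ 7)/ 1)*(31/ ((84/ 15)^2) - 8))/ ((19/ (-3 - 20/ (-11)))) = 1214837/ 2293984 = 0.53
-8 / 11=-0.73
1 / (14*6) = 1 / 84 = 0.01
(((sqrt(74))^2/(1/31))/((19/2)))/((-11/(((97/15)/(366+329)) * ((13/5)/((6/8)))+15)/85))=-183342779324/6536475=-28049.18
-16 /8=-2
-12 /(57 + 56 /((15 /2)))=-180 /967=-0.19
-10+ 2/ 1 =-8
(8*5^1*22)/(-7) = -880/7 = -125.71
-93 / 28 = -3.32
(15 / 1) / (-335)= -3 / 67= -0.04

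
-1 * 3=-3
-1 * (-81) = 81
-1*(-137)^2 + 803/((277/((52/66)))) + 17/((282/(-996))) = -735316709/39057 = -18826.76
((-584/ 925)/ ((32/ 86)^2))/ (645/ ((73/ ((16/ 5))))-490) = 9853321/ 997697600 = 0.01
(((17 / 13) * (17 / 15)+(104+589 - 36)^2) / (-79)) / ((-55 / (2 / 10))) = 19.87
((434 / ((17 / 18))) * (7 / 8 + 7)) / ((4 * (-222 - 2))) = -17577 / 4352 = -4.04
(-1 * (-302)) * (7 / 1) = 2114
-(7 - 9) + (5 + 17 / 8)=9.12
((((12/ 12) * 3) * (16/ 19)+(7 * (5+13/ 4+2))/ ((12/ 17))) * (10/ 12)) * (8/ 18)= 475025/ 12312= 38.58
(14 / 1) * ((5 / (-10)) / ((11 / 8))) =-56 / 11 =-5.09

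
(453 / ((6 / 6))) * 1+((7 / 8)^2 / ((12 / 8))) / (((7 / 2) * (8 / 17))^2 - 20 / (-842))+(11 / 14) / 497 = 50395109693219 / 111201308736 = 453.19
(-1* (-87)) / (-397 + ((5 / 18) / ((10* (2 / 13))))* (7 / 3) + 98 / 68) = -319464 / 1450945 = -0.22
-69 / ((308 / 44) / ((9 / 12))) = -207 / 28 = -7.39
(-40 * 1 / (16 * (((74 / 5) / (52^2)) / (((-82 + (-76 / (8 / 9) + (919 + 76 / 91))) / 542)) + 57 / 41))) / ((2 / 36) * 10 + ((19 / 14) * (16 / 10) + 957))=-574725571875 / 307602076185686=-0.00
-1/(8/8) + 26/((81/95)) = 29.49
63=63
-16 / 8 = -2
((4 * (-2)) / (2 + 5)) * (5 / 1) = -40 / 7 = -5.71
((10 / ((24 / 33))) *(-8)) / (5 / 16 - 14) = 1760 / 219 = 8.04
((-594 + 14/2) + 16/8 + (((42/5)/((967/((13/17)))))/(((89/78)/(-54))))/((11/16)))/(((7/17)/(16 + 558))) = -3863110647474/4733465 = -816127.43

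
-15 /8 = -1.88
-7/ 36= -0.19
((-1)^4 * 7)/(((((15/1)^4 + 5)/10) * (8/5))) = 35/40504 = 0.00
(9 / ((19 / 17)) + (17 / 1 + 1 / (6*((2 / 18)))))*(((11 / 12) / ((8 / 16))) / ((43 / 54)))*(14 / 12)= 233079 / 3268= 71.32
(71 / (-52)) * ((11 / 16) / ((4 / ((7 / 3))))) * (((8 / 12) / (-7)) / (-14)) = -781 / 209664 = -0.00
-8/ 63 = -0.13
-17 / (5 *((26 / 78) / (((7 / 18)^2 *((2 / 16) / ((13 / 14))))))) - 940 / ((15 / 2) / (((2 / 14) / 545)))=-1030585 / 4285008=-0.24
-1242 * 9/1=-11178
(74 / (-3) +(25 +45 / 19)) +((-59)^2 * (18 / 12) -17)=593621 / 114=5207.20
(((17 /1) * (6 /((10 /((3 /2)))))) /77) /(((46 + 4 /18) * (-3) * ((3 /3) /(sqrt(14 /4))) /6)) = -1377 * sqrt(14) /320320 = -0.02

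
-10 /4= -5 /2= -2.50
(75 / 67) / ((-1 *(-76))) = 75 / 5092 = 0.01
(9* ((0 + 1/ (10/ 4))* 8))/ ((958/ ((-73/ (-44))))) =1314/ 26345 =0.05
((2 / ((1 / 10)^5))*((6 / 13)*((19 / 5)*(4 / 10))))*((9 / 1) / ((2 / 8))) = 65664000 / 13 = 5051076.92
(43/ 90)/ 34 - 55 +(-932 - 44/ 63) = -21156199/ 21420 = -987.68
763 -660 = 103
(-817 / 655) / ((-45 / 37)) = 30229 / 29475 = 1.03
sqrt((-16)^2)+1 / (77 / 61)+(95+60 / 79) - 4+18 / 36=1326723 / 12166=109.05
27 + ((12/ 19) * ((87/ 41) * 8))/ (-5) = 24.86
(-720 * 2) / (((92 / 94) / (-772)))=26124480 / 23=1135846.96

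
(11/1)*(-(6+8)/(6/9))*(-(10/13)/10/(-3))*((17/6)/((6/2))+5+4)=-13783/234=-58.90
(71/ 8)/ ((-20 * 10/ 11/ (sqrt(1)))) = -781/ 1600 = -0.49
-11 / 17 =-0.65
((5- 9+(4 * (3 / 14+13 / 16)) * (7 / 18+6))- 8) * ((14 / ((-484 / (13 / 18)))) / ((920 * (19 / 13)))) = -1212913 / 5482287360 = -0.00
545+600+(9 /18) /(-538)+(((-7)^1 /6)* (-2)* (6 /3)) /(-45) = 1144.90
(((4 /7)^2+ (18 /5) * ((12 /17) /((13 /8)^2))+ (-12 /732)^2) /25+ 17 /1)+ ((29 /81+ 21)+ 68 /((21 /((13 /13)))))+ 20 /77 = 2444950534530436 /58341701793375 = 41.91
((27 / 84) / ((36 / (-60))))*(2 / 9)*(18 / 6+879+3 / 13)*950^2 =-8625643750 / 91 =-94787293.96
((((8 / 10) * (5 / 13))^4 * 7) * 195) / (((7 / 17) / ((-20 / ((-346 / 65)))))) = 3264000 / 29237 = 111.64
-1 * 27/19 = -27/19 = -1.42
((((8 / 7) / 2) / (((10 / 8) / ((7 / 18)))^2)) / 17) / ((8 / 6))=28 / 11475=0.00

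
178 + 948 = 1126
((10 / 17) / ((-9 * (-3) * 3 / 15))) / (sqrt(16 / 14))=25 * sqrt(14) / 918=0.10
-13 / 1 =-13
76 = 76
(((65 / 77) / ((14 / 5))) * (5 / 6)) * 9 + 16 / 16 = 7031 / 2156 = 3.26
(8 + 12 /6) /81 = 10 /81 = 0.12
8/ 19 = 0.42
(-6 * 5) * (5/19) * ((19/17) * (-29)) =4350/17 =255.88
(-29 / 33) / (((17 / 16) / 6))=-928 / 187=-4.96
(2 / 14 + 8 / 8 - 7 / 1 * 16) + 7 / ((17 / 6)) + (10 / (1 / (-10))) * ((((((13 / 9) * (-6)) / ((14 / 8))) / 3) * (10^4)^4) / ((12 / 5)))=2209999999999999651754 / 3213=687830687830687722.30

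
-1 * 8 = -8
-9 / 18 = -1 / 2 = -0.50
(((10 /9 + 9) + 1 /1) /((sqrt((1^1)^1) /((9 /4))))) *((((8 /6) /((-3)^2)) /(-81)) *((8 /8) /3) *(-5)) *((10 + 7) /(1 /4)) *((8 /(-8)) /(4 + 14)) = -17000 /59049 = -0.29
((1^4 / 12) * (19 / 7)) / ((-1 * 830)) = -19 / 69720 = -0.00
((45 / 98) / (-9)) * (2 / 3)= -5 / 147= -0.03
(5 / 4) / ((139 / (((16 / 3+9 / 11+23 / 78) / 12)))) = 27655 / 5724576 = 0.00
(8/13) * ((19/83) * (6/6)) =152/1079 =0.14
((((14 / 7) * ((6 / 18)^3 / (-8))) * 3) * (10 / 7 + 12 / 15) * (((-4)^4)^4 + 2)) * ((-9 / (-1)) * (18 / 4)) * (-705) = 106281113272659 / 14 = 7591508090904.21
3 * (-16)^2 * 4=3072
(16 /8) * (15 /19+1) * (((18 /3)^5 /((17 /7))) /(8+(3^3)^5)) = 31104 /38947055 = 0.00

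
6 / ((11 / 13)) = 78 / 11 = 7.09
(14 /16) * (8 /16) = 7 /16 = 0.44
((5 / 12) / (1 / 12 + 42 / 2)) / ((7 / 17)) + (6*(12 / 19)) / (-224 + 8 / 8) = 232633 / 7503727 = 0.03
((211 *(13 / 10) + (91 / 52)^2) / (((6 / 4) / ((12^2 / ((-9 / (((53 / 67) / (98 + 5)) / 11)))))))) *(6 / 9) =-4704068 / 3415995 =-1.38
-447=-447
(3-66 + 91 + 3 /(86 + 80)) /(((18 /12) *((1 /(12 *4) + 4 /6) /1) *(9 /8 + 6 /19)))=11311232 /599841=18.86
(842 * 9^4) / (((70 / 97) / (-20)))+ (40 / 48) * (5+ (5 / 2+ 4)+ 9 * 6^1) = -153103692.27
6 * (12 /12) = 6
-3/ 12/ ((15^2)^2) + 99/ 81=247499/ 202500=1.22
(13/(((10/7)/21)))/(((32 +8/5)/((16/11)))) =91/11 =8.27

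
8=8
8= 8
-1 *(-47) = 47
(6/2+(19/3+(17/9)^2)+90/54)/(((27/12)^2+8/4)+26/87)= 547520/276669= 1.98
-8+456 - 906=-458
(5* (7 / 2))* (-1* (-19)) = 665 / 2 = 332.50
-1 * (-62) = 62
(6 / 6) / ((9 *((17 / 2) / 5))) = 10 / 153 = 0.07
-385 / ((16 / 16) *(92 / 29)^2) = -323785 / 8464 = -38.25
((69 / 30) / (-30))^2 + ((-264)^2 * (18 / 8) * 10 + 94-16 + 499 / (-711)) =1238907470199 / 790000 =1568237.30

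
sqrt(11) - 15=-11.68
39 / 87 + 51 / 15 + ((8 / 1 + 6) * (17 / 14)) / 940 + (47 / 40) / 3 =696443 / 163560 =4.26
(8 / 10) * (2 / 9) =8 / 45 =0.18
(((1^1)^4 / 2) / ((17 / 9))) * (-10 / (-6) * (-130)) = -975 / 17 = -57.35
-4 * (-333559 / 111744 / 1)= 333559 / 27936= 11.94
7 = 7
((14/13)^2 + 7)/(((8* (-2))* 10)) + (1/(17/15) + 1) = 841837/459680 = 1.83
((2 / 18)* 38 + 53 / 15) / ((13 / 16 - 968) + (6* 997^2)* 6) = 5584 / 25764016905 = 0.00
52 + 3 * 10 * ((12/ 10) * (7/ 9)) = 80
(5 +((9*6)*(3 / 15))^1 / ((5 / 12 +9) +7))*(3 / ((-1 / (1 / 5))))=-3.39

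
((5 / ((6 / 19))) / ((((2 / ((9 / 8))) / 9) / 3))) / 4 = 7695 / 128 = 60.12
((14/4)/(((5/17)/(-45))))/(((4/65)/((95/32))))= -6613425/256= -25833.69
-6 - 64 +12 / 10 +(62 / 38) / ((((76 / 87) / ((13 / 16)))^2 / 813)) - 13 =149702837639 / 140472320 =1065.71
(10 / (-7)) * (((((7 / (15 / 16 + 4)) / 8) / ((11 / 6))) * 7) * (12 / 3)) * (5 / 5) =-3360 / 869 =-3.87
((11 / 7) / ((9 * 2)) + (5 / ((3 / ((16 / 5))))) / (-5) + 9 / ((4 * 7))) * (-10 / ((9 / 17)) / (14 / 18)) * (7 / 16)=14093 / 2016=6.99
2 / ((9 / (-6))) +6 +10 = 44 / 3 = 14.67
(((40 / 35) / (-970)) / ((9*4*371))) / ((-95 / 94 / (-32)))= -3008 / 1076910975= -0.00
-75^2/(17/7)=-39375/17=-2316.18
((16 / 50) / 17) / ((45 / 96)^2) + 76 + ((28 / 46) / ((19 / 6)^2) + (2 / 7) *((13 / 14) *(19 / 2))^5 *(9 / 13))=10642.51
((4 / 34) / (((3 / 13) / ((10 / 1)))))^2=67600 / 2601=25.99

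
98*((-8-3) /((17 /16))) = -17248 /17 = -1014.59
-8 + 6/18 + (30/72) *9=-47/12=-3.92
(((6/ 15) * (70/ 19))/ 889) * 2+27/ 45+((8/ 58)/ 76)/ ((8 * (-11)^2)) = 204336723/ 338688680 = 0.60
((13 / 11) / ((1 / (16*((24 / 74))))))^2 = 6230016 / 165649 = 37.61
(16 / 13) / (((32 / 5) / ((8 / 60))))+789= 30772 / 39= 789.03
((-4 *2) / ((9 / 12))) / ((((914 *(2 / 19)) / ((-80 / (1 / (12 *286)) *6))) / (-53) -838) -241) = 4423710720 / 447485987063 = 0.01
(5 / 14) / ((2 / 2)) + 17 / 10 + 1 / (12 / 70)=1657 / 210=7.89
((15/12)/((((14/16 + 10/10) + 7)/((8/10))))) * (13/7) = 104/497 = 0.21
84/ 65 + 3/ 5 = 123/ 65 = 1.89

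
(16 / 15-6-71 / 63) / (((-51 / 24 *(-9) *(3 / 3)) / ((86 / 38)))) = -656696 / 915705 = -0.72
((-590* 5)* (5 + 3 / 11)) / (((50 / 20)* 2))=-34220 / 11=-3110.91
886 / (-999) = -886 / 999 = -0.89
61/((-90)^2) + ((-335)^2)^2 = 102015050062561/8100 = 12594450625.01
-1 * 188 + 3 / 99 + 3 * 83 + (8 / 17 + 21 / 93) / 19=20178293 / 330429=61.07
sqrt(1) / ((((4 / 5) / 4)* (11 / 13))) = 65 / 11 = 5.91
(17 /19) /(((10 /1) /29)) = 493 /190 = 2.59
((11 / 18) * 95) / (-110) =-19 / 36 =-0.53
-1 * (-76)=76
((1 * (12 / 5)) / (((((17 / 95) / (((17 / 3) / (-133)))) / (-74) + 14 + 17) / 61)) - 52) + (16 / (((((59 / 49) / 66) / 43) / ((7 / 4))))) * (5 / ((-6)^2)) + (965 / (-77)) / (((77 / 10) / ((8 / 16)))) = 109953618498323 / 12059034603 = 9117.95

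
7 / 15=0.47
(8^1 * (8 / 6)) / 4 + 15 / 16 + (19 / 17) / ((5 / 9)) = 22913 / 4080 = 5.62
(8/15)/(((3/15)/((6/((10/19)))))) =152/5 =30.40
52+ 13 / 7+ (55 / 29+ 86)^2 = 45798864 / 5887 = 7779.66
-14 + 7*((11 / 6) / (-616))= -673 / 48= -14.02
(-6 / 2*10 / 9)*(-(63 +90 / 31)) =6810 / 31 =219.68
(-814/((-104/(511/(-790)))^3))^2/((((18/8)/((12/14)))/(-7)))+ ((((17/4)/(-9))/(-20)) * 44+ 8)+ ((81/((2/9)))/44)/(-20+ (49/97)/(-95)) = 1512994446038261579649951825589231987/175423828900095272914791948288000000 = 8.62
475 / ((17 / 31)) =14725 / 17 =866.18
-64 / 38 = -32 / 19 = -1.68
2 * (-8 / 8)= -2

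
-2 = -2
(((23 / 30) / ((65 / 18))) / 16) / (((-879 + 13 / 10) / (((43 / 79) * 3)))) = -8901 / 360559160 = -0.00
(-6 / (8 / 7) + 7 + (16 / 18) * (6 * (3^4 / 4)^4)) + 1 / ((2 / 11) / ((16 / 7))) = 100443953 / 112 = 896821.01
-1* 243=-243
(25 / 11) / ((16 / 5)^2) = 625 / 2816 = 0.22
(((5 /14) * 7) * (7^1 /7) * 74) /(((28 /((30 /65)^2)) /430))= 715950 /1183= 605.20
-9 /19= -0.47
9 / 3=3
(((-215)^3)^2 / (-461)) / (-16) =98771297640625 / 7376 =13390902608.54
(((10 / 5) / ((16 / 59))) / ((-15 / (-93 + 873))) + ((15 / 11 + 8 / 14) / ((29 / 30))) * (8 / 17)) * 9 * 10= -1307005515 / 37961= -34430.22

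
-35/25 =-7/5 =-1.40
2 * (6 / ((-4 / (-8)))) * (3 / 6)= 12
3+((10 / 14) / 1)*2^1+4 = 59 / 7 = 8.43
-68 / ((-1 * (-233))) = -68 / 233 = -0.29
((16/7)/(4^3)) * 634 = 317/14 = 22.64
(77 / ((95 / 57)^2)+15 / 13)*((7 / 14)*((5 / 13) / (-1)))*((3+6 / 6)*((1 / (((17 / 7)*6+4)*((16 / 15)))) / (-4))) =24633 / 87880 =0.28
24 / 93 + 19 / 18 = 733 / 558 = 1.31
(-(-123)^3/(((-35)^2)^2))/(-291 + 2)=-1860867/433680625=-0.00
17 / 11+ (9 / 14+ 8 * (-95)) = -116703 / 154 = -757.81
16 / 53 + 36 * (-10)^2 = 190816 / 53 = 3600.30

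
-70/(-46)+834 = 19217/23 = 835.52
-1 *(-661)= 661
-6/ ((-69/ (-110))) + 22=286/ 23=12.43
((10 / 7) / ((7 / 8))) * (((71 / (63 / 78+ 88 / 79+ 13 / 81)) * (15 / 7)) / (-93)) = -66549600 / 51878407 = -1.28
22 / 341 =2 / 31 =0.06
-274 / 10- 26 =-267 / 5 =-53.40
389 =389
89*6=534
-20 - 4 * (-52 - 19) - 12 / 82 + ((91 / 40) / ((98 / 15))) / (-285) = 115102987 / 436240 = 263.85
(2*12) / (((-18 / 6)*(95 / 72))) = -576 / 95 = -6.06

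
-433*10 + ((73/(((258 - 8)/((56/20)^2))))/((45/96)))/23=-4668052322/1078125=-4329.79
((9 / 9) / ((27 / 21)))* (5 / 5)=7 / 9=0.78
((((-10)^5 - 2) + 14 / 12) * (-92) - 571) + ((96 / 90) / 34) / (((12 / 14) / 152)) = 7037626091 / 765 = 9199511.23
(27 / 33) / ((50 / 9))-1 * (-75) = 41331 / 550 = 75.15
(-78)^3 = -474552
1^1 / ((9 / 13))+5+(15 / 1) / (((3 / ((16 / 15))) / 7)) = 394 / 9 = 43.78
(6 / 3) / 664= 1 / 332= 0.00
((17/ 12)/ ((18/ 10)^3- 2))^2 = 4515625/ 33039504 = 0.14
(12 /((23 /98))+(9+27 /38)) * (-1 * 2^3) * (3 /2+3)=-2190.27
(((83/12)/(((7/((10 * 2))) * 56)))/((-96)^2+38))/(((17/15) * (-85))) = -415/1048367152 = -0.00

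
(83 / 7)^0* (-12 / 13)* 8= -96 / 13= -7.38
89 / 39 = 2.28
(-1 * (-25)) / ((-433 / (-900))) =22500 / 433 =51.96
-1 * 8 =-8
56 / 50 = 28 / 25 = 1.12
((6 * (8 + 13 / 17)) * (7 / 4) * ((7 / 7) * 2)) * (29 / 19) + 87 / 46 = 4202187 / 14858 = 282.82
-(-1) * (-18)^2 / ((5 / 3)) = 194.40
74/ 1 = 74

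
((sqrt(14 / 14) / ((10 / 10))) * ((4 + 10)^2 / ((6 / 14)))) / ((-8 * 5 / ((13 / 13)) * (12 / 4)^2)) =-343 / 270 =-1.27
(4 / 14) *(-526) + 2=-1038 / 7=-148.29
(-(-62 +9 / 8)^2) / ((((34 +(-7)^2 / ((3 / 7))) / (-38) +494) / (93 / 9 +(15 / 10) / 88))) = -24626443115 / 314665472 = -78.26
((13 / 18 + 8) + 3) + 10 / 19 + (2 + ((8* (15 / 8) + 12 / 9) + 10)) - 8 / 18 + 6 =15779 / 342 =46.14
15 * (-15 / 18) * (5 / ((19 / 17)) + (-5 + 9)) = -4025 / 38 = -105.92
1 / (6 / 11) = 11 / 6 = 1.83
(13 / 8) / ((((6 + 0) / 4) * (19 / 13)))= 169 / 228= 0.74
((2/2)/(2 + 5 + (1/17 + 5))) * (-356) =-6052/205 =-29.52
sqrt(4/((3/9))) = 2 *sqrt(3) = 3.46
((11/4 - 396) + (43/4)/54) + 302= -19667/216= -91.05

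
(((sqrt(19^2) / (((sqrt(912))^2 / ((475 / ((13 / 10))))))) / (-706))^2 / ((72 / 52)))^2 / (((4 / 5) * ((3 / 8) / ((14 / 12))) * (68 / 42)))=7795079345703125 / 460357960788877078167552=0.00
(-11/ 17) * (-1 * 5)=55/ 17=3.24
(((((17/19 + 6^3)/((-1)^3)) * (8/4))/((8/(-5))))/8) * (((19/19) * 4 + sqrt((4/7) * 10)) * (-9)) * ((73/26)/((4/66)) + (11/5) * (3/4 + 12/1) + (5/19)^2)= -9967694427/109744 - 9967694427 * sqrt(70)/1536416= -145106.17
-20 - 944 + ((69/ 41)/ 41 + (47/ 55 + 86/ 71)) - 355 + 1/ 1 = -8637923918/ 6564305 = -1315.89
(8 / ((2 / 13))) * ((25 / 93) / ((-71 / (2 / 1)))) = -2600 / 6603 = -0.39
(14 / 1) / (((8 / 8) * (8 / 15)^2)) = 1575 / 32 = 49.22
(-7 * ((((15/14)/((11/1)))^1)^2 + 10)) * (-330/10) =712155/308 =2312.19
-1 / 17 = -0.06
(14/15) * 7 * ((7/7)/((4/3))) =49/10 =4.90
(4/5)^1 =4/5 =0.80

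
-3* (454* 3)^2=-5565132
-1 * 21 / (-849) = 7 / 283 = 0.02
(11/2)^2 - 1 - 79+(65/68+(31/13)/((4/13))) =-2791/68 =-41.04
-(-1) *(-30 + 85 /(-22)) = -745 /22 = -33.86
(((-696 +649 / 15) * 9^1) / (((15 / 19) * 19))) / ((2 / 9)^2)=-793071 / 100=-7930.71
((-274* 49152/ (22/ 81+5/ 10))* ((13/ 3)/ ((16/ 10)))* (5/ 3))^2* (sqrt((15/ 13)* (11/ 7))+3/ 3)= 155179823835119616/ 25+11936909525778432* sqrt(15015)/ 175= 14565465370420835.82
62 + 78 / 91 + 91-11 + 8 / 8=1007 / 7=143.86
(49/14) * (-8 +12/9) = -70/3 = -23.33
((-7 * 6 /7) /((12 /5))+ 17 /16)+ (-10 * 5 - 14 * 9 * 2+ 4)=-4791 /16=-299.44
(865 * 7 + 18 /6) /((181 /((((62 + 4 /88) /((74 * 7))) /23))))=590655 /3388682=0.17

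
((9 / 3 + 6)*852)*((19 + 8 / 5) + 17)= 1441584 / 5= 288316.80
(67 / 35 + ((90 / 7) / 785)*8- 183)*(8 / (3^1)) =-7954768 / 16485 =-482.55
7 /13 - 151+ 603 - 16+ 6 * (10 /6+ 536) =47613 /13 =3662.54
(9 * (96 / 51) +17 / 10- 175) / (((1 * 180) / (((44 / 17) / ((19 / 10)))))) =-15389 / 13005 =-1.18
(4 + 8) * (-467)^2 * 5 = 13085340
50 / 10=5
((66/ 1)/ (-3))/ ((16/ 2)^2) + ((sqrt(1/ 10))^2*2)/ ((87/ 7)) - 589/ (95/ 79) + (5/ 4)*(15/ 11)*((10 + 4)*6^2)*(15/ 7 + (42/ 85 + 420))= 943845267701/ 2603040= 362593.46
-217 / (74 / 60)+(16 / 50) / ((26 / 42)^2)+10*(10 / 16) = -105588731 / 625300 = -168.86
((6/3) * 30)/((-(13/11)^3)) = -79860/2197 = -36.35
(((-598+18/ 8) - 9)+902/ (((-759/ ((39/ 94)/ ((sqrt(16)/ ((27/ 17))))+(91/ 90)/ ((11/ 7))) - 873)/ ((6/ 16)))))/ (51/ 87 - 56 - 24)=27097422877715/ 3557247048411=7.62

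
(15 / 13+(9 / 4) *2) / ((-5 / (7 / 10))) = -1029 / 1300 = -0.79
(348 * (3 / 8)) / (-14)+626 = 17267 / 28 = 616.68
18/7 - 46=-304/7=-43.43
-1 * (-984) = 984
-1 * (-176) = 176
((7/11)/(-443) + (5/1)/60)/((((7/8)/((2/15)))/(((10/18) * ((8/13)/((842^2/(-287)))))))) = -1570792/909471248829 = -0.00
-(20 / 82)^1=-10 / 41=-0.24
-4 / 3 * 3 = -4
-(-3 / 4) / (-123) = -1 / 164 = -0.01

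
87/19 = 4.58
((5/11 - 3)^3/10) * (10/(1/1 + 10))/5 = -21952/73205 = -0.30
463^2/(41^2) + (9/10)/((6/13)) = 129.47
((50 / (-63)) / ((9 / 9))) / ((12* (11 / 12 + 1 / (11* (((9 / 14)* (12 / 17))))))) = -550 / 9289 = -0.06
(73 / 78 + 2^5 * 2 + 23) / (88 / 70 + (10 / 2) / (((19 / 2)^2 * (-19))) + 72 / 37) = 60924415895 / 2217168096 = 27.48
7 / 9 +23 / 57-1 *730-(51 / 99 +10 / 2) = -1381282 / 1881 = -734.33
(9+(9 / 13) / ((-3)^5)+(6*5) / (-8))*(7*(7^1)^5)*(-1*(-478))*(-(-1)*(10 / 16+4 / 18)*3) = 12635913547957 / 16848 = 749994868.71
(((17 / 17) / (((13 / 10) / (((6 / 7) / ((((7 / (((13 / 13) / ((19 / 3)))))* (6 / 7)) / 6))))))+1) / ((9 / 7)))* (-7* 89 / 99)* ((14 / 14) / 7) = -169901 / 220077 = -0.77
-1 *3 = -3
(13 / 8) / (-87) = -13 / 696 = -0.02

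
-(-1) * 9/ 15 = 3/ 5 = 0.60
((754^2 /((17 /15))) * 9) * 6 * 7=3223485720 /17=189616807.06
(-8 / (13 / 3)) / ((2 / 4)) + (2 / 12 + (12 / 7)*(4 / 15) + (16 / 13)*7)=15143 / 2730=5.55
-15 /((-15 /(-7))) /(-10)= 7 /10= 0.70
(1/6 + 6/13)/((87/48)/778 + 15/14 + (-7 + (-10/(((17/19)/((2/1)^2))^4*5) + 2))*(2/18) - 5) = -0.01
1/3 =0.33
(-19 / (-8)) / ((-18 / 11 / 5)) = -1045 / 144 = -7.26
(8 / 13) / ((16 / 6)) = 3 / 13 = 0.23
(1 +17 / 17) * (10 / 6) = 10 / 3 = 3.33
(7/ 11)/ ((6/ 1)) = 7/ 66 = 0.11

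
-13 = -13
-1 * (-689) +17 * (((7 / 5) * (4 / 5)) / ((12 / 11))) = 52984 / 75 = 706.45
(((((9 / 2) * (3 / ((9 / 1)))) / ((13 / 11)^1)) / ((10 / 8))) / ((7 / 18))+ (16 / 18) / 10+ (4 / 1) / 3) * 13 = 16516 / 315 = 52.43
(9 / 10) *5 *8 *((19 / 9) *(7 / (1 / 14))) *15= 111720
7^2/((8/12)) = 147/2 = 73.50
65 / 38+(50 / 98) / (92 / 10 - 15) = 87615 / 53998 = 1.62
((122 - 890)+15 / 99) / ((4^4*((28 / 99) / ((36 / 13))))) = -684153 / 23296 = -29.37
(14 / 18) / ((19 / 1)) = 7 / 171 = 0.04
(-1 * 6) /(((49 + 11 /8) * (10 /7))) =-0.08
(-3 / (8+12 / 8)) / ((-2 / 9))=27 / 19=1.42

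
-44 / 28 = -11 / 7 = -1.57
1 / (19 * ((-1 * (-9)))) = 1 / 171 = 0.01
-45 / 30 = -3 / 2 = -1.50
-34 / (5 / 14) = -95.20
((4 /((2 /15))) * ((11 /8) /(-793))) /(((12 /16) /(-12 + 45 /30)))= 1155 /1586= 0.73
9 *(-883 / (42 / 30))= -5676.43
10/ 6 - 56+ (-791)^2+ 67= 1877081/ 3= 625693.67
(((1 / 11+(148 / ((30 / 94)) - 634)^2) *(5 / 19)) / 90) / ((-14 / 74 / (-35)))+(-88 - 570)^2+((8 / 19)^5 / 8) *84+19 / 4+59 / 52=64338193748310793 / 143403273585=448652.20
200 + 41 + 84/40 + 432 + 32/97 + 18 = 672627/970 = 693.43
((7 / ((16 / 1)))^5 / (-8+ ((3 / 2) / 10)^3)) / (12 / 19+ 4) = -300125 / 693501952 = -0.00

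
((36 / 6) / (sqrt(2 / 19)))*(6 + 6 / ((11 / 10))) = 378*sqrt(38) / 11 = 211.83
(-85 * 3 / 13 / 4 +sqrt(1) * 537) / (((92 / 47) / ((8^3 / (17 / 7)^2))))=88656288 / 3757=23597.63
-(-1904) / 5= 1904 / 5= 380.80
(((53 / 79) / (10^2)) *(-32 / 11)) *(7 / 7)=-424 / 21725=-0.02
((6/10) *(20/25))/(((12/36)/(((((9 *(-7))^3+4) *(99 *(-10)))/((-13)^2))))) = 1782306504/845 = 2109238.47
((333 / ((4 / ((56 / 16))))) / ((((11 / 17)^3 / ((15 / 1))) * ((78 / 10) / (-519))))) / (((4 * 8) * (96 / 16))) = -49530777975 / 8859136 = -5590.93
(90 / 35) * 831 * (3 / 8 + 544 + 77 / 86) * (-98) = -9820009269 / 86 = -114186154.29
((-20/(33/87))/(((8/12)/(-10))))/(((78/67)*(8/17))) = 825775/572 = 1443.66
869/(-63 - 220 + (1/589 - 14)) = -511841/174932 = -2.93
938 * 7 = 6566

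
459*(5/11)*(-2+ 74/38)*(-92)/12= 17595/209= 84.19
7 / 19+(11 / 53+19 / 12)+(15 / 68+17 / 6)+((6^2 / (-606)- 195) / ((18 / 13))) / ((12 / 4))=-41.75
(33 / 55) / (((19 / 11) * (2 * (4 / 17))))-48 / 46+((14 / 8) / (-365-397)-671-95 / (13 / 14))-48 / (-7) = -116173270333 / 151512270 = -766.76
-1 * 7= -7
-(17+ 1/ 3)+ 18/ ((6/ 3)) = -25/ 3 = -8.33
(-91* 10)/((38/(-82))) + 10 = 37500/19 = 1973.68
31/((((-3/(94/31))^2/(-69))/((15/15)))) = -203228/93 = -2185.25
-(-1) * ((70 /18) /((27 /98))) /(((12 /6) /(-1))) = -1715 /243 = -7.06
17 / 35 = 0.49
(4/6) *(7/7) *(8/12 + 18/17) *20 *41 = 144320/153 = 943.27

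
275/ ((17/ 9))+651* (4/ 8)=16017/ 34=471.09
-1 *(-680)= 680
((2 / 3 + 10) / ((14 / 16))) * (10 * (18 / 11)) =15360 / 77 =199.48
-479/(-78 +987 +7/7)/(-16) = 479/14560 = 0.03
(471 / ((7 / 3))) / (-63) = -3.20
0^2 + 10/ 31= 10/ 31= 0.32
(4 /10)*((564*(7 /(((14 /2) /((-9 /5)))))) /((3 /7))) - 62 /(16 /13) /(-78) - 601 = -1857449 /1200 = -1547.87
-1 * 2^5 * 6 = -192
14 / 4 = 3.50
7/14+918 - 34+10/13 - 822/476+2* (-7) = 1345182/1547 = 869.54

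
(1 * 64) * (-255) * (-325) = 5304000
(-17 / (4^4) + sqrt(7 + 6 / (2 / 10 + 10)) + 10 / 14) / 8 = 1161 / 14336 + sqrt(2193) / 136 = 0.43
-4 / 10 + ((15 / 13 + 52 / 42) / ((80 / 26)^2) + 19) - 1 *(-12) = 1036649 / 33600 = 30.85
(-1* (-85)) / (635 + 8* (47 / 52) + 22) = 221 / 1727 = 0.13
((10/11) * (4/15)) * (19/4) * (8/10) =152/165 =0.92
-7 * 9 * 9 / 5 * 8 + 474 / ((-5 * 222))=-167911 / 185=-907.63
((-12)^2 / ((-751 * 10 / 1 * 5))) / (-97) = 72 / 1821175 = 0.00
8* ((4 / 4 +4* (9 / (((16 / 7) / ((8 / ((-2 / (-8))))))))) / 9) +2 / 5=20218 / 45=449.29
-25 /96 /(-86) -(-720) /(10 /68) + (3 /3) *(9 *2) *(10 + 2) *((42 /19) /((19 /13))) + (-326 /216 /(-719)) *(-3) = 33575401714205 /6428757312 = 5222.69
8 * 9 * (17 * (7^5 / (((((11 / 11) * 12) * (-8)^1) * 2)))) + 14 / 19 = -16285871 / 152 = -107143.89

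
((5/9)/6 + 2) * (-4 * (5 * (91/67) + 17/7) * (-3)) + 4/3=982852/4221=232.85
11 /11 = 1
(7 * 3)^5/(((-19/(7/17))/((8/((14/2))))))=-32672808/323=-101154.20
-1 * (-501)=501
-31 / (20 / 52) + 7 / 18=-7219 / 90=-80.21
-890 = -890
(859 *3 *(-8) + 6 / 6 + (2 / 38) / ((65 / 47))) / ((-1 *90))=12729739 / 55575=229.06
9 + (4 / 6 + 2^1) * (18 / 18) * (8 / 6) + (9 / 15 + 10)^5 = 3764112562 / 28125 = 133835.11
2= 2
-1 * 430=-430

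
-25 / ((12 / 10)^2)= -625 / 36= -17.36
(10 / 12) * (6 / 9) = 5 / 9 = 0.56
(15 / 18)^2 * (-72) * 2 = -100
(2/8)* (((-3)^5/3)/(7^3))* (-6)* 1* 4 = 486/343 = 1.42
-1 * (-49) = 49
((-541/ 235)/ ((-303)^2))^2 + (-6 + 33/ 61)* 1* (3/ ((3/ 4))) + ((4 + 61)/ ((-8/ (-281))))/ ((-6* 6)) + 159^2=22893554925733910672987/ 908627866337815200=25195.74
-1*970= -970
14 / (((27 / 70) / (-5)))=-4900 / 27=-181.48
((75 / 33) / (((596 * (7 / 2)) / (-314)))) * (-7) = 3925 / 1639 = 2.39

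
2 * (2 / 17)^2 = 8 / 289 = 0.03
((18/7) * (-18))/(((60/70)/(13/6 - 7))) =261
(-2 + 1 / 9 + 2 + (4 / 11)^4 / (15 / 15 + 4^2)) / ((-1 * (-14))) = 251201 / 31361022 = 0.01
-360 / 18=-20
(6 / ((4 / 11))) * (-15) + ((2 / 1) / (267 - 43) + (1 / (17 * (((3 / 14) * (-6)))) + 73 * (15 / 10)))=-2365399 / 17136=-138.04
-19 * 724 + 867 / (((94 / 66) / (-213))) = -6740675 / 47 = -143418.62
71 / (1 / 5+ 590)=355 / 2951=0.12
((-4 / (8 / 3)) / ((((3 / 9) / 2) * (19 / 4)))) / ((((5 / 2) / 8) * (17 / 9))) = -5184 / 1615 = -3.21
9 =9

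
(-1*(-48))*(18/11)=864/11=78.55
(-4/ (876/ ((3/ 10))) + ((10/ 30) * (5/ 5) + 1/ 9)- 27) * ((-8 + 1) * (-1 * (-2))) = 1221353/ 3285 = 371.80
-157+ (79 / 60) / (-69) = -650059 / 4140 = -157.02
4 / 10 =2 / 5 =0.40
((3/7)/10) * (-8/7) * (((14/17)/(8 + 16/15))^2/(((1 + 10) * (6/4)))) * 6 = -135/918731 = -0.00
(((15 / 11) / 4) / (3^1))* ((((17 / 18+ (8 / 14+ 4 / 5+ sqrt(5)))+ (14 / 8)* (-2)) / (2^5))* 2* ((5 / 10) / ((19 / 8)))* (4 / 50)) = -373 / 2633400+ sqrt(5) / 8360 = 0.00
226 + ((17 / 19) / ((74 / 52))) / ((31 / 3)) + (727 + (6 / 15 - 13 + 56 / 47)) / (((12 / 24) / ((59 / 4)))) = 109269280374 / 5121355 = 21336.01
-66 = -66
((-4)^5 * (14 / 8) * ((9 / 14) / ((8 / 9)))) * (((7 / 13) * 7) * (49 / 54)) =-57624 / 13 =-4432.62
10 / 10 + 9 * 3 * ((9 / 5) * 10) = 487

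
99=99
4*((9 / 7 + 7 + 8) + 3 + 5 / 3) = 83.81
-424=-424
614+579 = 1193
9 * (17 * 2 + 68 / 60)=1581 / 5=316.20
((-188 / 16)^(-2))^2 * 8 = 0.00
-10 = -10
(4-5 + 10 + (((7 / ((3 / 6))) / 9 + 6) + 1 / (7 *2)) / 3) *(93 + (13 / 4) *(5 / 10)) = 3302791 / 3024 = 1092.19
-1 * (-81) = 81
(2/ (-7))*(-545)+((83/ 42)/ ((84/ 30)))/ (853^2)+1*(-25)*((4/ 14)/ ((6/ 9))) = 62035943755/ 427834092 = 145.00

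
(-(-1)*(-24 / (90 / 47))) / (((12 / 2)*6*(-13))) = 47 / 1755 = 0.03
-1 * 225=-225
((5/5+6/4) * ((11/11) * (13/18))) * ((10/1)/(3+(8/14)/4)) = 2275/396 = 5.74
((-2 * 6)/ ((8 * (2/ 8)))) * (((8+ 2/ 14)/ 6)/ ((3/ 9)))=-171/ 7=-24.43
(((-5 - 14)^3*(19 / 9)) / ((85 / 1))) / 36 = -130321 / 27540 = -4.73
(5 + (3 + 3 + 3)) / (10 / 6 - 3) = -21 / 2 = -10.50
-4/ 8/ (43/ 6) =-3/ 43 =-0.07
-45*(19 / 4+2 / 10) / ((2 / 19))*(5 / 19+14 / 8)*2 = -8520.19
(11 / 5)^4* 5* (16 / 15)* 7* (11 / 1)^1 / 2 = 4810.06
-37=-37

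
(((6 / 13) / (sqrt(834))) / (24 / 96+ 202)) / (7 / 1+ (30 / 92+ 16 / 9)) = 1656* sqrt(834) / 5509761647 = 0.00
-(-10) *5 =50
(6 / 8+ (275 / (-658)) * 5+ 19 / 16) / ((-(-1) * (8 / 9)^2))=-64881 / 336896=-0.19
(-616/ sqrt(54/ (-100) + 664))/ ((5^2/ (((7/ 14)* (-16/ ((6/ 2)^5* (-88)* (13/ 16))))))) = -128* sqrt(1354)/ 10693215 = -0.00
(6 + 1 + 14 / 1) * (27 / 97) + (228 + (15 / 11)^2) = 2766468 / 11737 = 235.70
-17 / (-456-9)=0.04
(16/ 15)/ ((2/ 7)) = 56/ 15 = 3.73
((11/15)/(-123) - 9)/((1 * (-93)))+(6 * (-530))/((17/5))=-87997388/94095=-935.20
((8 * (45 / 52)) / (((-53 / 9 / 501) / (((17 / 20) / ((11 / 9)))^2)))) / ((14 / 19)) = -386.60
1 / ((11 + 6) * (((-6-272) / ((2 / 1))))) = -1 / 2363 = -0.00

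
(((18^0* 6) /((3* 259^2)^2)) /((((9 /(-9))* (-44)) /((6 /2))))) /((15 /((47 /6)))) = 47 /8909723910780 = 0.00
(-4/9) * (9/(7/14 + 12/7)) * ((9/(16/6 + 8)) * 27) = -5103/124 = -41.15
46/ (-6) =-23/ 3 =-7.67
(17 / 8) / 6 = 0.35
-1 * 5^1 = -5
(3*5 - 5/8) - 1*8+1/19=977/152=6.43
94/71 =1.32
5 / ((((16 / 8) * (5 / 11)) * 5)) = 1.10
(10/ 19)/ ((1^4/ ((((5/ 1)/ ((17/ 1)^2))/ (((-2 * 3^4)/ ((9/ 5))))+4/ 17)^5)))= 13680510051411715/ 36188896843594352304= 0.00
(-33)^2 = 1089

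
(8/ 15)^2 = 64/ 225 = 0.28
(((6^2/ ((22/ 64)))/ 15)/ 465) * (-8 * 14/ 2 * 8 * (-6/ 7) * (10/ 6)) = 16384/ 1705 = 9.61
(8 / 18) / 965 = 4 / 8685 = 0.00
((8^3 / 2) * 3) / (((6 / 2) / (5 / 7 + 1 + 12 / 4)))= 8448 / 7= 1206.86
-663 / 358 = -1.85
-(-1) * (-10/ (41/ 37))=-370/ 41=-9.02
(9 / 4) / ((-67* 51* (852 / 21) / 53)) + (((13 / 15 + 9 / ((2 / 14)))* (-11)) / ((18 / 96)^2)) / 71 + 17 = -46194035647 / 174677040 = -264.45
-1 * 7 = -7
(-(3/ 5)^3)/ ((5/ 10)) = -54/ 125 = -0.43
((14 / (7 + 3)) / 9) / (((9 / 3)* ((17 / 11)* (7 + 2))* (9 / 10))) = 154 / 37179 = 0.00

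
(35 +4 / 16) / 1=141 / 4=35.25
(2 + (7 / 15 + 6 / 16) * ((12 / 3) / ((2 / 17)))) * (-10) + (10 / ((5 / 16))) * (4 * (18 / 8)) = -109 / 6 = -18.17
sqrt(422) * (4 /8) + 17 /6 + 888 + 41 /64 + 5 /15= sqrt(422) /2 + 171227 /192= 902.08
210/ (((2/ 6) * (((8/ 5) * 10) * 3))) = 105/ 8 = 13.12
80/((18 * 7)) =40/63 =0.63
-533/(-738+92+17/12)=492/595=0.83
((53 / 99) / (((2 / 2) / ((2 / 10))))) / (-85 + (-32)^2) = 53 / 464805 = 0.00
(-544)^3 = -160989184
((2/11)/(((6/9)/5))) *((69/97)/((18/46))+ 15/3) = 9.30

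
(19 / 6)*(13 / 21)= 247 / 126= 1.96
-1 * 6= -6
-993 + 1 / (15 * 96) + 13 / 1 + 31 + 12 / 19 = -25947341 / 27360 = -948.37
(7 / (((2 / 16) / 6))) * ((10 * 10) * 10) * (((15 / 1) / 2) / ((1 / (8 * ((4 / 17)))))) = 80640000 / 17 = 4743529.41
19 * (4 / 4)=19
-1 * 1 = -1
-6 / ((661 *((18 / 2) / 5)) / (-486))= 1620 / 661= 2.45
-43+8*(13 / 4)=-17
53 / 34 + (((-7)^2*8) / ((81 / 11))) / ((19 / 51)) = 144.45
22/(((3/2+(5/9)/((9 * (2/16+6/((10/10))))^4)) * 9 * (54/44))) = 1356019550424/1021217243707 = 1.33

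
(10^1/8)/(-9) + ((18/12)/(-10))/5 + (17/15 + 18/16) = 3761/1800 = 2.09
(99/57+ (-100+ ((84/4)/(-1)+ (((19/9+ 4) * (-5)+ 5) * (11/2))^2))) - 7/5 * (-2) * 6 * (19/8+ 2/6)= 60581507/3078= 19682.10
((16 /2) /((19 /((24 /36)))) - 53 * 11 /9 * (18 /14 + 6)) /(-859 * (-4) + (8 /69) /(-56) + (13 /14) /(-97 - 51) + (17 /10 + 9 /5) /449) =-575279084024 /4190751117377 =-0.14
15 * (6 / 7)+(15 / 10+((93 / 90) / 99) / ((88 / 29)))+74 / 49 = 203251451 / 12806640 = 15.87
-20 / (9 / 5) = -100 / 9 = -11.11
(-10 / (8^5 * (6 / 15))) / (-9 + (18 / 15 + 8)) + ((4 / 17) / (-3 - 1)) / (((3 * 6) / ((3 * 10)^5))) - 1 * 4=-44239030349 / 557056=-79415.77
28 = 28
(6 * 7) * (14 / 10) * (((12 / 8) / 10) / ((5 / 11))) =4851 / 250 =19.40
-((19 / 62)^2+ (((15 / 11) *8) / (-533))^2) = -12464645209 / 132136612036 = -0.09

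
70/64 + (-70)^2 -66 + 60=4895.09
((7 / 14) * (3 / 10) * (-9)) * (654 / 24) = -2943 / 80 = -36.79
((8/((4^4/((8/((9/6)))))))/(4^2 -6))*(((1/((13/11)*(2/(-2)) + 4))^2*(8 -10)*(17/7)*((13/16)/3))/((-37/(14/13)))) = 2057/25601040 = 0.00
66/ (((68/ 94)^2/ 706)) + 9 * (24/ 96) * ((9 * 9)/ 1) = 103141245/ 1156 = 89222.53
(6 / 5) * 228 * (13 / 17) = 17784 / 85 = 209.22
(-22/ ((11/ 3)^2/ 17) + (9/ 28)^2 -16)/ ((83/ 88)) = -376997/ 8134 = -46.35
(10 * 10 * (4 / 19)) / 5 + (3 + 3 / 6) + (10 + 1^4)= 711 / 38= 18.71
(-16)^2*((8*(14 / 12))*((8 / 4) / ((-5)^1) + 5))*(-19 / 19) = -164864 / 15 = -10990.93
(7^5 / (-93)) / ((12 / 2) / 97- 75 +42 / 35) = 1164485 / 475137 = 2.45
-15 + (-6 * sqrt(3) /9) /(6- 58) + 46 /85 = -14.44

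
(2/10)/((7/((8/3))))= 0.08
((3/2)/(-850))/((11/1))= -3/18700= -0.00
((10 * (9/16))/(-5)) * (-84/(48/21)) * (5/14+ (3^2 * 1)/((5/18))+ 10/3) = 477477/320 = 1492.12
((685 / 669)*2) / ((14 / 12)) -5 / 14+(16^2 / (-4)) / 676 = 687733 / 527618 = 1.30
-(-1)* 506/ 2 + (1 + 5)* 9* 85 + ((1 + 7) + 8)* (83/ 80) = 24298/ 5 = 4859.60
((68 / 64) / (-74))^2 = 289 / 1401856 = 0.00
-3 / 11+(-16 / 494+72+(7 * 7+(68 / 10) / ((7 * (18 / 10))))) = 20751842 / 171171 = 121.23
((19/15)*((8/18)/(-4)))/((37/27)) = -19/185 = -0.10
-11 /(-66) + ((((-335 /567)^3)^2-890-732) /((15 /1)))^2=5809139604074760677372333107856037006173 /496831611433144738446218190664152450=11692.37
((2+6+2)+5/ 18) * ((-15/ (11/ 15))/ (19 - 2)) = -4625/ 374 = -12.37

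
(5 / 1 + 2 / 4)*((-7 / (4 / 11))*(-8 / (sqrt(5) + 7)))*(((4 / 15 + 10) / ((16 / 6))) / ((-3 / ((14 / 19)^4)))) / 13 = -99648703 / 25412595 + 14235529*sqrt(5) / 25412595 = -2.67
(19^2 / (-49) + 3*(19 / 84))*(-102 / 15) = 22287 / 490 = 45.48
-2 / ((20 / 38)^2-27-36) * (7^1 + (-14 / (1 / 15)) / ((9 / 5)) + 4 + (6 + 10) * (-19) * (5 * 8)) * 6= -53134868 / 22643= -2346.64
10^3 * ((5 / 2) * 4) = 10000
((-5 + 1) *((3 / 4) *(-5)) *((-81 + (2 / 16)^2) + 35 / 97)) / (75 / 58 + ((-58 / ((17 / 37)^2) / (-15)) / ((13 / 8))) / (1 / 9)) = -1363304374575 / 115816922912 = -11.77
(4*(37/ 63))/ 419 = 148/ 26397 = 0.01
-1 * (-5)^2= -25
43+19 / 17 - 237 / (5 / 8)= -28482 / 85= -335.08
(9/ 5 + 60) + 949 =5054/ 5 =1010.80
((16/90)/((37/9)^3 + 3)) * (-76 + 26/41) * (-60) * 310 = 186215760/54161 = 3438.19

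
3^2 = 9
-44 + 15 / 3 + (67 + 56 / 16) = 63 / 2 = 31.50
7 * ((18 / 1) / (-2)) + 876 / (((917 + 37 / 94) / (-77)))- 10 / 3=-139.86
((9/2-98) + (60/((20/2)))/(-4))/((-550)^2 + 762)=-95/303262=-0.00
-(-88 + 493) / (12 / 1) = -135 / 4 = -33.75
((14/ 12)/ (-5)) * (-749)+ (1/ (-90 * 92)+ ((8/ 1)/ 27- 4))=4249201/ 24840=171.06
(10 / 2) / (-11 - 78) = -5 / 89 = -0.06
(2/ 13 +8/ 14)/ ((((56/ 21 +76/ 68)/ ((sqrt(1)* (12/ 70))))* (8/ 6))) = 15147/ 614705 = 0.02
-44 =-44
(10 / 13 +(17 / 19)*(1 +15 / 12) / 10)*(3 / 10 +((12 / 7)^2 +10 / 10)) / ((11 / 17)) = 338578001 / 53253200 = 6.36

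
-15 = -15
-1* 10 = -10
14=14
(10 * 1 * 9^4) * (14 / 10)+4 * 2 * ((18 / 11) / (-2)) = 1010322 / 11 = 91847.45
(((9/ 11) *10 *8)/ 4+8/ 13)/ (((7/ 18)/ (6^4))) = 56640384/ 1001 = 56583.80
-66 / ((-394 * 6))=11 / 394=0.03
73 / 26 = 2.81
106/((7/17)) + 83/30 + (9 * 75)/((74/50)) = 5565467/7770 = 716.28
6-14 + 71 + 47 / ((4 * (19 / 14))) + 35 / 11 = 31283 / 418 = 74.84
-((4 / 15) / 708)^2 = -1 / 7049025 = -0.00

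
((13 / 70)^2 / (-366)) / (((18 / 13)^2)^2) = -4826809 / 188263958400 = -0.00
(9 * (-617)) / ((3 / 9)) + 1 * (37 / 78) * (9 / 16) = -6930033 / 416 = -16658.73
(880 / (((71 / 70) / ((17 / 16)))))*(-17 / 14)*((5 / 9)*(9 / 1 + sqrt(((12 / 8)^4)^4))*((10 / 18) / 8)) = -1957071875 / 1308672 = -1495.46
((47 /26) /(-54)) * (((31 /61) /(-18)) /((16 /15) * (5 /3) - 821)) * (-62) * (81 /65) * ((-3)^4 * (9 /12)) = 32926743 /6080660560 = 0.01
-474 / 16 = -237 / 8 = -29.62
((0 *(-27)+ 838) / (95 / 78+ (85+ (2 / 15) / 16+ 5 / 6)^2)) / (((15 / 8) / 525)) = 43924608000 / 1379665813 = 31.84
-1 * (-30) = 30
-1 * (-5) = 5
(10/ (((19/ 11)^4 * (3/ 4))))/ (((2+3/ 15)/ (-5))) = -1331000/ 390963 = -3.40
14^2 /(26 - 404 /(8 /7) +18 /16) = -224 /373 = -0.60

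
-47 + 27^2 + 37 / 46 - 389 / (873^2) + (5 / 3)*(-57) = 20607188137 / 35057934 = 587.80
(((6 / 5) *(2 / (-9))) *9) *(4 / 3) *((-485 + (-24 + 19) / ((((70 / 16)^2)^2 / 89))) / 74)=1167401352 / 55523125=21.03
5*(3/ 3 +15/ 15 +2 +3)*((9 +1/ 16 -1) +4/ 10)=4739/ 16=296.19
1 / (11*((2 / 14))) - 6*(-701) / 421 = 49213 / 4631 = 10.63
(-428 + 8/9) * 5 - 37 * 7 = -2394.56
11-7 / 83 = 906 / 83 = 10.92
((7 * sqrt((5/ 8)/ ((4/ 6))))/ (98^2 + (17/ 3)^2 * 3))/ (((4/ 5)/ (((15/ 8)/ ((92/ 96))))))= 4725 * sqrt(15)/ 10709168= 0.00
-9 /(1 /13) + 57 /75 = -2906 /25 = -116.24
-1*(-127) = 127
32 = 32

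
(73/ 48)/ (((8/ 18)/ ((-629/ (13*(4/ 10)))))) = -688755/ 1664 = -413.92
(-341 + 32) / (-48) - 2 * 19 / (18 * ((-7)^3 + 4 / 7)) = 2224147 / 345168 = 6.44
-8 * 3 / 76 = -6 / 19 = -0.32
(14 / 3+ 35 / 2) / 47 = 133 / 282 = 0.47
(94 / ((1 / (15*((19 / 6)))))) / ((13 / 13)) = 4465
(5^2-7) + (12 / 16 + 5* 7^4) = 48095 / 4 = 12023.75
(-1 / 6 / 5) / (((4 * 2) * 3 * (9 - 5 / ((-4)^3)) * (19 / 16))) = -64 / 496755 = -0.00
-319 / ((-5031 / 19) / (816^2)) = 802177.14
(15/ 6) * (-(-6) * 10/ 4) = 75/ 2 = 37.50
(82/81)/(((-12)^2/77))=3157/5832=0.54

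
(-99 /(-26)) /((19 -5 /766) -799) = -37917 /7767305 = -0.00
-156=-156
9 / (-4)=-9 / 4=-2.25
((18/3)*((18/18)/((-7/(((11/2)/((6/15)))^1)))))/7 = -165/98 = -1.68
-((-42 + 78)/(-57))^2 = -144/361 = -0.40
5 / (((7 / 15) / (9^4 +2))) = 492225 / 7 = 70317.86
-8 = -8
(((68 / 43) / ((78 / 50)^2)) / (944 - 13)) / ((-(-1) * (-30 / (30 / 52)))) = -10625 / 791572509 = -0.00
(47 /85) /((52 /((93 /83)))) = 4371 /366860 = 0.01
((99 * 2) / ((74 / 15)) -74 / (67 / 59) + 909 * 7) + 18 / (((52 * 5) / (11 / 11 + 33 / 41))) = 6338.10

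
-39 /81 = -13 /27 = -0.48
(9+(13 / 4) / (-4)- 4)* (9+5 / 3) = 134 / 3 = 44.67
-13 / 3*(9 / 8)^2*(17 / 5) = -5967 / 320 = -18.65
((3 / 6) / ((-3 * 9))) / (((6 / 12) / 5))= -5 / 27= -0.19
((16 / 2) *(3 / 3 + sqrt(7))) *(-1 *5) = -40 *sqrt(7) - 40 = -145.83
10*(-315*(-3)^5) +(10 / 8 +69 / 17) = 52050961 / 68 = 765455.31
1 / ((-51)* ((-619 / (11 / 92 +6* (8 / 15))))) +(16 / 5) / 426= 1570669 / 206208708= 0.01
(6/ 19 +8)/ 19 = 158/ 361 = 0.44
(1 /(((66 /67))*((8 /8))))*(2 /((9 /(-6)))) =-134 /99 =-1.35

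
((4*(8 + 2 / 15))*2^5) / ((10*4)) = 1952 / 75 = 26.03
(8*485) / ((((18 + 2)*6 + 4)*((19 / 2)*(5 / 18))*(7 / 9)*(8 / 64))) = 502848 / 4123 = 121.96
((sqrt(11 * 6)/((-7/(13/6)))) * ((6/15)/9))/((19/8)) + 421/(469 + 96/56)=2947/3295-104 * sqrt(66)/17955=0.85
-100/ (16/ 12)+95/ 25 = -356/ 5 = -71.20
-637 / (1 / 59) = -37583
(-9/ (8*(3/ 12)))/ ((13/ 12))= -54/ 13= -4.15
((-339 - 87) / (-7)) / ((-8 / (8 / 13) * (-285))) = 142 / 8645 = 0.02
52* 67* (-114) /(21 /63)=-1191528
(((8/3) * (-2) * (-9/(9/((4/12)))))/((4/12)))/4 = 1.33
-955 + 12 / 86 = -41059 / 43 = -954.86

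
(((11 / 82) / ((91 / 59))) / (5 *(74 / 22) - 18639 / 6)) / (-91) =7139 / 23078260933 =0.00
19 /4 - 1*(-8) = 51 /4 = 12.75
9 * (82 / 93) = 246 / 31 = 7.94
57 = 57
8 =8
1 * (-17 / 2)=-17 / 2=-8.50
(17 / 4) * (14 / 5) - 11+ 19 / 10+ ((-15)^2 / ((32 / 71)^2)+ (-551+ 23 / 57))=163385197 / 291840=559.85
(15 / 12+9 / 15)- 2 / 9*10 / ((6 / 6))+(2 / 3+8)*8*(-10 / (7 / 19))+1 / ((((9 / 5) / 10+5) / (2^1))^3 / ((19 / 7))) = -41201907400951 / 21891213540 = -1882.12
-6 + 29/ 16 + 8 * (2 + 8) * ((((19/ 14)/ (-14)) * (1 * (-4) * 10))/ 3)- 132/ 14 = 211175/ 2352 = 89.79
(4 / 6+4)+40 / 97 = 1478 / 291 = 5.08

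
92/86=46/43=1.07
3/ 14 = 0.21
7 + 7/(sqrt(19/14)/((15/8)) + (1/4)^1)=12971/8153 + 6720 * sqrt(266)/8153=15.03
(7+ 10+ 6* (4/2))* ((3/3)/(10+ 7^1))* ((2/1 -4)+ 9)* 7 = 1421/17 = 83.59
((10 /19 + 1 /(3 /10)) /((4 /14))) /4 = 385 /114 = 3.38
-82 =-82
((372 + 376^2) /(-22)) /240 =-35437 /1320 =-26.85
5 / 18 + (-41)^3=-1240573 / 18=-68920.72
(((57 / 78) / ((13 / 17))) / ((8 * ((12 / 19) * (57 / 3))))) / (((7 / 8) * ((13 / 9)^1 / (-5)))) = -4845 / 123032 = -0.04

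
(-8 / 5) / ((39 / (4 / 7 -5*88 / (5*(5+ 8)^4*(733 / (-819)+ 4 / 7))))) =-0.02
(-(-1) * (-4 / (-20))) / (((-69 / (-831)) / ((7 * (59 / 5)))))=114401 / 575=198.96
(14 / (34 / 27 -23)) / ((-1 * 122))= 189 / 35807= 0.01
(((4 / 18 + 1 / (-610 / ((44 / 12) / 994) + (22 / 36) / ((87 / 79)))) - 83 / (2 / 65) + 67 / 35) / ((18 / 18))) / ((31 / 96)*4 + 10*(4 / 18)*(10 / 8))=-19348426762061996 / 29212144429055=-662.34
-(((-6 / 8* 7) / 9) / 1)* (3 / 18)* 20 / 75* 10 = 7 / 27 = 0.26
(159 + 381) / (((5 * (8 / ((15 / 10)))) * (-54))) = -3 / 8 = -0.38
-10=-10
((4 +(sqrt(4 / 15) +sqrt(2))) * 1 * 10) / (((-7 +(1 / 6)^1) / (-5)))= 40 * sqrt(15) / 41 +300 * sqrt(2) / 41 +1200 / 41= 43.39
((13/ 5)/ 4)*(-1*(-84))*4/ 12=91/ 5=18.20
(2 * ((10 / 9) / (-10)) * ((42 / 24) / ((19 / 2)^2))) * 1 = -14 / 3249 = -0.00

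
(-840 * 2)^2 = 2822400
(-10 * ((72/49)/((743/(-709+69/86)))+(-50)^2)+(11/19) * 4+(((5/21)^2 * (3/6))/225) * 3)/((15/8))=-160515538167172/12046530195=-13324.63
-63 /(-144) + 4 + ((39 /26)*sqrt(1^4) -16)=-161 /16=-10.06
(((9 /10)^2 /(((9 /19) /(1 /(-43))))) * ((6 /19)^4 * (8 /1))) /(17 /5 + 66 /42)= -27216 /42765865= -0.00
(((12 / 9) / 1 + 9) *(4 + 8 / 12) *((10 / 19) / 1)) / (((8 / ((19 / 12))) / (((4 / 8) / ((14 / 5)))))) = 775 / 864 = 0.90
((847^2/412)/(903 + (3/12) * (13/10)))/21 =1024870/11165097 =0.09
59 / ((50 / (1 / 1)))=59 / 50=1.18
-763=-763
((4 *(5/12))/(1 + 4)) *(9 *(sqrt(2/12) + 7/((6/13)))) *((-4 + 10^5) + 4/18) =449983 *sqrt(6)/9 + 40948453/9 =4672297.97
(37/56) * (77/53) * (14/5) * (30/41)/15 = 2849/21730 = 0.13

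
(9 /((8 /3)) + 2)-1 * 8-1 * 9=-93 /8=-11.62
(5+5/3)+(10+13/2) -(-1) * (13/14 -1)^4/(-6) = 1779941/76832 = 23.17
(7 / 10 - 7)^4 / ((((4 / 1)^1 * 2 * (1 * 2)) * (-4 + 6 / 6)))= -5250987 / 160000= -32.82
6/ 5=1.20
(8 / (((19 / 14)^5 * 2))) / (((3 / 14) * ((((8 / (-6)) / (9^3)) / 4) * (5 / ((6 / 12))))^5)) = -15696429998272577410248 / 7737809375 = -2028536661679.21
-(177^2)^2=-981506241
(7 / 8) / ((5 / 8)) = 7 / 5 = 1.40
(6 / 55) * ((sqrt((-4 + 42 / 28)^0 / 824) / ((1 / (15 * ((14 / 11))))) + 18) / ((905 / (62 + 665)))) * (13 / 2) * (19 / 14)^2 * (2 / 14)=30706299 * sqrt(206) / 4421373880 + 92118897 / 34145650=2.80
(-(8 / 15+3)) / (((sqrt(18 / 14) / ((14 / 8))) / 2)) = -371 * sqrt(7) / 90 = -10.91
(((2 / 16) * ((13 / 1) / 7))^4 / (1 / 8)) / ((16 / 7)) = 28561 / 2809856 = 0.01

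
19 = 19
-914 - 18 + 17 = -915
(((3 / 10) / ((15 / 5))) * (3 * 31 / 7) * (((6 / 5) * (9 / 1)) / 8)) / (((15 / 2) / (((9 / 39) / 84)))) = 0.00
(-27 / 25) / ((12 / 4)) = -9 / 25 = -0.36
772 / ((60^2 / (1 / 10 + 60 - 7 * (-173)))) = 817741 / 3000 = 272.58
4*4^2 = 64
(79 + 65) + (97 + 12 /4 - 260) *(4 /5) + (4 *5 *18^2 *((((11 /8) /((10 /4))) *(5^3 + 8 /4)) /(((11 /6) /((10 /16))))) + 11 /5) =771616 /5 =154323.20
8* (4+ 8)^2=1152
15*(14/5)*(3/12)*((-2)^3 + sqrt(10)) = -84 + 21*sqrt(10)/2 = -50.80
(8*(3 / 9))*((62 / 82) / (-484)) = -62 / 14883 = -0.00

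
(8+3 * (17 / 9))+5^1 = 56 / 3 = 18.67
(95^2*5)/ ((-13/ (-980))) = 3401730.77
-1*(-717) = 717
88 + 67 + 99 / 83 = 12964 / 83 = 156.19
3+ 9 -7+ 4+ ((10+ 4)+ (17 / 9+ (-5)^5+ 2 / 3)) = -27895 / 9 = -3099.44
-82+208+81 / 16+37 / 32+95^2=293031 / 32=9157.22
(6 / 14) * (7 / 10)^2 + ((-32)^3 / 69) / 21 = -3246371 / 144900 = -22.40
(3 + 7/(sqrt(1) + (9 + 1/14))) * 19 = 9899/141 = 70.21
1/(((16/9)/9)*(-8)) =-81/128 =-0.63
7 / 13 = 0.54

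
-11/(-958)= 11/958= 0.01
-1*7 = -7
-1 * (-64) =64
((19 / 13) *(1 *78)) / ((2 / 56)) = 3192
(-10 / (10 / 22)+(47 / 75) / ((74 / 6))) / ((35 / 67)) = -1360301 / 32375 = -42.02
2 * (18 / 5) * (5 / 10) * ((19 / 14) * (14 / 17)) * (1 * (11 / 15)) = 1254 / 425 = 2.95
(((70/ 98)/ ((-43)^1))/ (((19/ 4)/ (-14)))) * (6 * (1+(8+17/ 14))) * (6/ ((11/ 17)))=159120/ 5719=27.82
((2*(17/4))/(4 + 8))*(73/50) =1241/1200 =1.03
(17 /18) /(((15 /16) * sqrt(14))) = 68 * sqrt(14) /945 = 0.27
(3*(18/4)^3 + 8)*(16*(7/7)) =4502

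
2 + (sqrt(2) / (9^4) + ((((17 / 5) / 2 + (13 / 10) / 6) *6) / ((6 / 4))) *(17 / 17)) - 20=-10.33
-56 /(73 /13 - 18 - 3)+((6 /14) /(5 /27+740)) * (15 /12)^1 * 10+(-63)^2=5557534853 /1398950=3972.65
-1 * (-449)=449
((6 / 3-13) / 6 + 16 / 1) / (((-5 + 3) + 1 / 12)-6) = -34 / 19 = -1.79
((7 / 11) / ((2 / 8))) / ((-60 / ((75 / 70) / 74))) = -1 / 1628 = -0.00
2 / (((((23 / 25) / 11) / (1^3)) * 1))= 550 / 23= 23.91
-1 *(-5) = 5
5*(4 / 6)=10 / 3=3.33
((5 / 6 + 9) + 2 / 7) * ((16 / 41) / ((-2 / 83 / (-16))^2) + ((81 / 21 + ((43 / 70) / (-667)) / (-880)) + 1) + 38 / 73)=119902099590957561 / 68865434176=1741107.15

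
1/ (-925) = -1/ 925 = -0.00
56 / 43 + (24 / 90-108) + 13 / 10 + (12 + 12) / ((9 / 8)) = -83.80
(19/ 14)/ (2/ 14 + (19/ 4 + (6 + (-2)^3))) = 38/ 81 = 0.47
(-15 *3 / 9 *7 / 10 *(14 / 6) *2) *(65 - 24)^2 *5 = -411845 / 3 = -137281.67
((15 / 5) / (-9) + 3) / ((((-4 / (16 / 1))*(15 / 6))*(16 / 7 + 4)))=-112 / 165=-0.68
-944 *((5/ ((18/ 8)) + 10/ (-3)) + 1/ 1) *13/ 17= 12272/ 153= 80.21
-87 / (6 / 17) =-493 / 2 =-246.50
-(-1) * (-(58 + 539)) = -597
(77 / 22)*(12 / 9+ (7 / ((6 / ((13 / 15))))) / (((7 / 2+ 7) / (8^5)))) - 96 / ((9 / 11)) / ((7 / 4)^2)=72833686 / 6615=11010.38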